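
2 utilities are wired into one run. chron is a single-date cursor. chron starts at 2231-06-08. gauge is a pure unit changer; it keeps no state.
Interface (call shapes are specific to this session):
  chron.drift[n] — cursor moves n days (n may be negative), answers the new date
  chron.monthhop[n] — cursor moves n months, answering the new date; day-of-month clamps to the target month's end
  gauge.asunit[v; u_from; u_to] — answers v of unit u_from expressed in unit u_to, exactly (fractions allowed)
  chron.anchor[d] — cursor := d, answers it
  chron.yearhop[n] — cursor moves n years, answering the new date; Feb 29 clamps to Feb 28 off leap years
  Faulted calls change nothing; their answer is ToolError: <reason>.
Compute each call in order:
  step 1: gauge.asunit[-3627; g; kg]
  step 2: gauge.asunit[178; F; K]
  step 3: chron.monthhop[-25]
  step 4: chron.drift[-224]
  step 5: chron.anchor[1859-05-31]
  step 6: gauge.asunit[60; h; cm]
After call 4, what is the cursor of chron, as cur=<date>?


$ gauge.asunit v='-3627' u_from='g' u_to='kg'
= -3627/1000
$ gauge.asunit v='178' u_from='F' u_to='K'
= 63767/180
$ chron.monthhop n='-25'
= 2229-05-08
$ chron.drift n='-224'
= 2228-09-26
$ chron.anchor d='1859-05-31'
= 1859-05-31
$ gauge.asunit v='60' u_from='h' u_to='cm'
= ToolError: incompatible units

Answer: cur=2228-09-26


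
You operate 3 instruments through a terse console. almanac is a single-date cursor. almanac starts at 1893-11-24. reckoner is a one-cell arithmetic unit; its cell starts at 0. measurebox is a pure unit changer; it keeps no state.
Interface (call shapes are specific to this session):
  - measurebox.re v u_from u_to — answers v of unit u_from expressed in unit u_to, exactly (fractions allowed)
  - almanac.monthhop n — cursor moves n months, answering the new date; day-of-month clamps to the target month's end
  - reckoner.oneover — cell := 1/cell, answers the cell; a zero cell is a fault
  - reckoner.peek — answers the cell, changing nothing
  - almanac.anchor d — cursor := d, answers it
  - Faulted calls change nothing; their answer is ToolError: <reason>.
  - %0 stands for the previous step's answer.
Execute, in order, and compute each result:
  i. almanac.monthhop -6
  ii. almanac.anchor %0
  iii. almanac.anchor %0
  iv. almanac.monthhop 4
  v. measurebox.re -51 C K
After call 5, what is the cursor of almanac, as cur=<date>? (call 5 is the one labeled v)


CALL almanac.monthhop[-6]
RET  1893-05-24
CALL almanac.anchor[%0]
RET  1893-05-24
CALL almanac.anchor[%0]
RET  1893-05-24
CALL almanac.monthhop[4]
RET  1893-09-24
CALL measurebox.re[-51; C; K]
RET  4443/20

Answer: cur=1893-09-24


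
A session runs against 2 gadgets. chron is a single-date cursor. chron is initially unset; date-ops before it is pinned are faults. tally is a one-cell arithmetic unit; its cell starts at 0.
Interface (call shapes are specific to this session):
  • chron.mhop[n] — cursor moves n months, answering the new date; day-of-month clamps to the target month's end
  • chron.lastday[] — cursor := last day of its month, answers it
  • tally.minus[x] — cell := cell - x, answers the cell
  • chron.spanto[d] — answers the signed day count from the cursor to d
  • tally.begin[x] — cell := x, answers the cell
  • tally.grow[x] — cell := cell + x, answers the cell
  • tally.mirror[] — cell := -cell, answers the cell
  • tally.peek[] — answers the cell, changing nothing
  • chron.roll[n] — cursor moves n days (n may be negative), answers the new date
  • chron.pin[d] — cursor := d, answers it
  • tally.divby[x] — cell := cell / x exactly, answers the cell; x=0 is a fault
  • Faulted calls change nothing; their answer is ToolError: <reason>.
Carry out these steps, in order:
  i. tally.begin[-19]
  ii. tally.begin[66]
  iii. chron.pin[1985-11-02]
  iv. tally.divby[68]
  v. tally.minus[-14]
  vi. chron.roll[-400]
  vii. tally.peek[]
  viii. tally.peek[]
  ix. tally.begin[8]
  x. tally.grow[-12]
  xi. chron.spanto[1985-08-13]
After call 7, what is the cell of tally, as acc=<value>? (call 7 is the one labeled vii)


[in] tally.begin x: -19
  -19
[in] tally.begin x: 66
  66
[in] chron.pin d: 1985-11-02
  1985-11-02
[in] tally.divby x: 68
  33/34
[in] tally.minus x: -14
  509/34
[in] chron.roll n: -400
  1984-09-28
[in] tally.peek
  509/34
[in] tally.peek
  509/34
[in] tally.begin x: 8
  8
[in] tally.grow x: -12
  -4
[in] chron.spanto d: 1985-08-13
  319

Answer: acc=509/34


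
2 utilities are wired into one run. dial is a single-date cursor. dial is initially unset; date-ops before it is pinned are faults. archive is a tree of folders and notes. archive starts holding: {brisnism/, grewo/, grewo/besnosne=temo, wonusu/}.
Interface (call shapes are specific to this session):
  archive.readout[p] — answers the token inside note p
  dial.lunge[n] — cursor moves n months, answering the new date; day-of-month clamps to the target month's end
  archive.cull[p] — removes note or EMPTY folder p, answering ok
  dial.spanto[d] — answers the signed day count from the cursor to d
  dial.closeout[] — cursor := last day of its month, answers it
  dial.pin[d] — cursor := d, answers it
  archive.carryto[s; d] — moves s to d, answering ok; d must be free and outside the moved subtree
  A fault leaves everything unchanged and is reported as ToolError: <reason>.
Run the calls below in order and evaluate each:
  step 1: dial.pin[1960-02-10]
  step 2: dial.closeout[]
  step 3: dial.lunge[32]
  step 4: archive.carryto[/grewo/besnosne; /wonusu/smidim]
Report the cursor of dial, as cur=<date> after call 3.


Answer: cur=1962-10-29

Derivation:
// pin(1960-02-10) -> 1960-02-10
// closeout() -> 1960-02-29
// lunge(32) -> 1962-10-29
// carryto(/grewo/besnosne, /wonusu/smidim) -> ok


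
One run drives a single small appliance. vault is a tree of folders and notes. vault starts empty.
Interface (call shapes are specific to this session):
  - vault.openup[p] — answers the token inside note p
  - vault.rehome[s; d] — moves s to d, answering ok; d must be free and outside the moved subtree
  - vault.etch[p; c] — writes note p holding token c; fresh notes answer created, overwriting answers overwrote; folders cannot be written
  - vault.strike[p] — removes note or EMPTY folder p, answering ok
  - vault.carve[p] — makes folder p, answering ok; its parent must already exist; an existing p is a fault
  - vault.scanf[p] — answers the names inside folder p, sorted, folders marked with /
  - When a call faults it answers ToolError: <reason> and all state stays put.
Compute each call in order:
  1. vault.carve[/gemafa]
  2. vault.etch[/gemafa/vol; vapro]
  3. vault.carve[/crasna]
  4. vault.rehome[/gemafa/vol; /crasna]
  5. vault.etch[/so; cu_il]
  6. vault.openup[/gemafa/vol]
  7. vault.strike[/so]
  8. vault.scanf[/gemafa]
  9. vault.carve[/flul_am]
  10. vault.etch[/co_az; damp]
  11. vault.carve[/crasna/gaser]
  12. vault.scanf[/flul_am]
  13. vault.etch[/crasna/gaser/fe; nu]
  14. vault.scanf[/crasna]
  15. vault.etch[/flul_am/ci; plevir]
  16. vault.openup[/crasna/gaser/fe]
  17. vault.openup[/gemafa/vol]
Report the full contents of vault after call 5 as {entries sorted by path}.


Answer: {crasna/, gemafa/, gemafa/vol=vapro, so=cu_il}

Derivation:
CALL carve[p→/gemafa]
RET  ok
CALL etch[p→/gemafa/vol; c→vapro]
RET  created
CALL carve[p→/crasna]
RET  ok
CALL rehome[s→/gemafa/vol; d→/crasna]
RET  ToolError: exists
CALL etch[p→/so; c→cu_il]
RET  created
CALL openup[p→/gemafa/vol]
RET  vapro
CALL strike[p→/so]
RET  ok
CALL scanf[p→/gemafa]
RET  [vol]
CALL carve[p→/flul_am]
RET  ok
CALL etch[p→/co_az; c→damp]
RET  created
CALL carve[p→/crasna/gaser]
RET  ok
CALL scanf[p→/flul_am]
RET  []
CALL etch[p→/crasna/gaser/fe; c→nu]
RET  created
CALL scanf[p→/crasna]
RET  [gaser/]
CALL etch[p→/flul_am/ci; c→plevir]
RET  created
CALL openup[p→/crasna/gaser/fe]
RET  nu
CALL openup[p→/gemafa/vol]
RET  vapro


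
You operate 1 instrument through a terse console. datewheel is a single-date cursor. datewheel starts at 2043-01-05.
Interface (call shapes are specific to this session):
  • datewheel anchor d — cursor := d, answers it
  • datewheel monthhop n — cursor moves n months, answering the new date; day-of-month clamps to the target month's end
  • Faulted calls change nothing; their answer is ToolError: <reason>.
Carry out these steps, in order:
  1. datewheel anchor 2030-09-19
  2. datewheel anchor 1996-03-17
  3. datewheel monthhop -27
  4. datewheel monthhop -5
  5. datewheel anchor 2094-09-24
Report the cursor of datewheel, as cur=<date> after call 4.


[in] datewheel anchor 2030-09-19
= 2030-09-19
[in] datewheel anchor 1996-03-17
= 1996-03-17
[in] datewheel monthhop -27
= 1993-12-17
[in] datewheel monthhop -5
= 1993-07-17
[in] datewheel anchor 2094-09-24
= 2094-09-24

Answer: cur=1993-07-17


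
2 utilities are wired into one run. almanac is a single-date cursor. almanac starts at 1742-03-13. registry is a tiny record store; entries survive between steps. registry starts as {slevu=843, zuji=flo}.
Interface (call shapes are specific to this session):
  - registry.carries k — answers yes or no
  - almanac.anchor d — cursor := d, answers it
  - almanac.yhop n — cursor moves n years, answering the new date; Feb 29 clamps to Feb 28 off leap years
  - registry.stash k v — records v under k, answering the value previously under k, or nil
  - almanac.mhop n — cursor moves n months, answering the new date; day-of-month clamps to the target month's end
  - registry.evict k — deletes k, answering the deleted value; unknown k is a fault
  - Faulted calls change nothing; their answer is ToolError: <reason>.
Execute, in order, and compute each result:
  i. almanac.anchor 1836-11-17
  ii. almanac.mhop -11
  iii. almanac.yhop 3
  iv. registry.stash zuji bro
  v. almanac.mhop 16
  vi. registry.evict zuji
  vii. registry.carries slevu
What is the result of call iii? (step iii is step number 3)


Answer: 1838-12-17

Derivation:
-- almanac.anchor(1836-11-17) -> 1836-11-17
-- almanac.mhop(-11) -> 1835-12-17
-- almanac.yhop(3) -> 1838-12-17
-- registry.stash(zuji, bro) -> flo
-- almanac.mhop(16) -> 1840-04-17
-- registry.evict(zuji) -> bro
-- registry.carries(slevu) -> yes


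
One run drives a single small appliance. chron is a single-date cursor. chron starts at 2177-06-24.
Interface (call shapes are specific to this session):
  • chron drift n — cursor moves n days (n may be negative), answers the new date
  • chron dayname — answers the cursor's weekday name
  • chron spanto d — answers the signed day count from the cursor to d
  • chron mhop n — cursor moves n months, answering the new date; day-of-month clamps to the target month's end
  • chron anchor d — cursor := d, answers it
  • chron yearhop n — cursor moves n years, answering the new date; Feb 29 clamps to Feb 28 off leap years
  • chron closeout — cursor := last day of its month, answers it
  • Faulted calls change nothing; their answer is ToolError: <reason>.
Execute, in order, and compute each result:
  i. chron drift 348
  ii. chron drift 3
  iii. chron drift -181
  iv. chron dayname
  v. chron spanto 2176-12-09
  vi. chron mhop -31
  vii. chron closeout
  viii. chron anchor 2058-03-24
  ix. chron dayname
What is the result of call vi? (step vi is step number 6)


Answer: 2175-05-11

Derivation:
> chron drift n='348'
= 2178-06-07
> chron drift n='3'
= 2178-06-10
> chron drift n='-181'
= 2177-12-11
> chron dayname
= Thursday
> chron spanto d='2176-12-09'
= -367
> chron mhop n='-31'
= 2175-05-11
> chron closeout
= 2175-05-31
> chron anchor d='2058-03-24'
= 2058-03-24
> chron dayname
= Sunday


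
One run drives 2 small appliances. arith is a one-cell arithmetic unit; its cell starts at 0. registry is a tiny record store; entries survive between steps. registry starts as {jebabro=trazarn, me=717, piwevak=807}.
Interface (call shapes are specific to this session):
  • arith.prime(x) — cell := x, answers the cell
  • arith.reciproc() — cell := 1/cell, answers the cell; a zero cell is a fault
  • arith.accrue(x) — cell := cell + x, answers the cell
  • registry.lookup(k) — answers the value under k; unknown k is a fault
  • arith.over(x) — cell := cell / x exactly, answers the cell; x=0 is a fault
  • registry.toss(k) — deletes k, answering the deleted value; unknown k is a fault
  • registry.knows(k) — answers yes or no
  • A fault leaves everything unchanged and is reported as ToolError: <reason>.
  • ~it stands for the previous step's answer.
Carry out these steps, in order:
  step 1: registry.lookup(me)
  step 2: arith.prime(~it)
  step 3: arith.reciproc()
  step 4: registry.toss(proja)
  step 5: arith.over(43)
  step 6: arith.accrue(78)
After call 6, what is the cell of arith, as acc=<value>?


-> registry.lookup(k='me')
<- 717
-> arith.prime(x='~it')
<- 717
-> arith.reciproc()
<- 1/717
-> registry.toss(k='proja')
<- ToolError: no such key proja
-> arith.over(x='43')
<- 1/30831
-> arith.accrue(x='78')
<- 2404819/30831

Answer: acc=2404819/30831


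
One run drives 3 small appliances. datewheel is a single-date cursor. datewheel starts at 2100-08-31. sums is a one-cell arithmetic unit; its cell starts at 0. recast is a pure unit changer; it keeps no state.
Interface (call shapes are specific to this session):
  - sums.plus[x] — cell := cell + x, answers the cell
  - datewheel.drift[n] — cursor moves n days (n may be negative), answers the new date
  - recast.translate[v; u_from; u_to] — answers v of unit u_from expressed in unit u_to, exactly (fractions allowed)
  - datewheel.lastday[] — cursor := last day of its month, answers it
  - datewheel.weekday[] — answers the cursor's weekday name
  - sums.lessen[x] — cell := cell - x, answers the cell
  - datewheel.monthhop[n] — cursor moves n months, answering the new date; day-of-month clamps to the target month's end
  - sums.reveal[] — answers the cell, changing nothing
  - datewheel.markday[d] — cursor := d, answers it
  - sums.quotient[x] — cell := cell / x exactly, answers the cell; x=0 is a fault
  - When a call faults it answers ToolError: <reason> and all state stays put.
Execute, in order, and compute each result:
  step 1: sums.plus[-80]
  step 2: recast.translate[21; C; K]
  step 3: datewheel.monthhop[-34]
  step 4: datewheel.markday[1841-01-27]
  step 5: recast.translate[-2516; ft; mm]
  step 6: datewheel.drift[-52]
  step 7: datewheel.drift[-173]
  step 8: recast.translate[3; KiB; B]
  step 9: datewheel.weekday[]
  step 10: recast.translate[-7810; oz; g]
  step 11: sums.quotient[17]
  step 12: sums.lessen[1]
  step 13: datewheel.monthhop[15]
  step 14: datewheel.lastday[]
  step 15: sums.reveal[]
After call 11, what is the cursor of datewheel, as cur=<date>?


> sums.plus x→-80
[out] -80
> recast.translate v→21 u_from→C u_to→K
[out] 5883/20
> datewheel.monthhop n→-34
[out] 2097-10-31
> datewheel.markday d→1841-01-27
[out] 1841-01-27
> recast.translate v→-2516 u_from→ft u_to→mm
[out] -3834384/5
> datewheel.drift n→-52
[out] 1840-12-06
> datewheel.drift n→-173
[out] 1840-06-16
> recast.translate v→3 u_from→KiB u_to→B
[out] 3072
> datewheel.weekday
[out] Tuesday
> recast.translate v→-7810 u_from→oz u_to→g
[out] -35425564097/160000
> sums.quotient x→17
[out] -80/17
> sums.lessen x→1
[out] -97/17
> datewheel.monthhop n→15
[out] 1841-09-16
> datewheel.lastday
[out] 1841-09-30
> sums.reveal
[out] -97/17

Answer: cur=1840-06-16


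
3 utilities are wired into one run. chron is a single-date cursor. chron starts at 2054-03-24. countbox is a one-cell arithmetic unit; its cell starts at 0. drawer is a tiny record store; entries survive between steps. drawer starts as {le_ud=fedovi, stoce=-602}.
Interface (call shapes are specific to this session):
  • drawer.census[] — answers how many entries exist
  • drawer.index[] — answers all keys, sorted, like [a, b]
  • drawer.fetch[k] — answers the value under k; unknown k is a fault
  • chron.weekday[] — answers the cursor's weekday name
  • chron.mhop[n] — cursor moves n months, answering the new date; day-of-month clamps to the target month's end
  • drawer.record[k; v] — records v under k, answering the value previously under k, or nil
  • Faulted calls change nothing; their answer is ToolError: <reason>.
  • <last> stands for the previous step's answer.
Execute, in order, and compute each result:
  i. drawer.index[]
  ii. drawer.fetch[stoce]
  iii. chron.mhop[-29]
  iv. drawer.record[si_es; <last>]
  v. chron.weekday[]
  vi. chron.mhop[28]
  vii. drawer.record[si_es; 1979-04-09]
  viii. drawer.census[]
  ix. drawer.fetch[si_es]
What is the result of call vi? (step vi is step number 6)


→ index()
← [le_ud, stoce]
→ fetch(stoce)
← -602
→ mhop(-29)
← 2051-10-24
→ record(si_es, <last>)
← nil
→ weekday()
← Tuesday
→ mhop(28)
← 2054-02-24
→ record(si_es, 1979-04-09)
← 2051-10-24
→ census()
← 3
→ fetch(si_es)
← 1979-04-09

Answer: 2054-02-24


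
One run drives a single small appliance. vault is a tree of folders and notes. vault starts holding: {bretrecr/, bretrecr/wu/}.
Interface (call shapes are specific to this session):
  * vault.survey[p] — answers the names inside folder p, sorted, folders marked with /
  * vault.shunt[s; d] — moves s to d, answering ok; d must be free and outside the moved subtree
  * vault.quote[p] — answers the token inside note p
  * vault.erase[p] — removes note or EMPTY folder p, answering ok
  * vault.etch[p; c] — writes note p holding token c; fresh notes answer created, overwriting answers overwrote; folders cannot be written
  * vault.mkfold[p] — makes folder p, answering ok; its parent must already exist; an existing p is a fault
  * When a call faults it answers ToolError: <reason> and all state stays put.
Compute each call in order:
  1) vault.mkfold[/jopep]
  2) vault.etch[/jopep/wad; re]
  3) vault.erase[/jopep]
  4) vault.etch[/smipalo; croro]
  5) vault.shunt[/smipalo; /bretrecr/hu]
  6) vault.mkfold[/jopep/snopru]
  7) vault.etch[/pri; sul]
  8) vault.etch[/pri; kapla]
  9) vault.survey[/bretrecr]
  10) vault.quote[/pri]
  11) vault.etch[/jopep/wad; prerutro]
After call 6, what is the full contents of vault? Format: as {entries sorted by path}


Answer: {bretrecr/, bretrecr/hu=croro, bretrecr/wu/, jopep/, jopep/snopru/, jopep/wad=re}

Derivation:
% mkfold(/jopep) => ok
% etch(/jopep/wad, re) => created
% erase(/jopep) => ToolError: not empty
% etch(/smipalo, croro) => created
% shunt(/smipalo, /bretrecr/hu) => ok
% mkfold(/jopep/snopru) => ok
% etch(/pri, sul) => created
% etch(/pri, kapla) => overwrote
% survey(/bretrecr) => [hu, wu/]
% quote(/pri) => kapla
% etch(/jopep/wad, prerutro) => overwrote


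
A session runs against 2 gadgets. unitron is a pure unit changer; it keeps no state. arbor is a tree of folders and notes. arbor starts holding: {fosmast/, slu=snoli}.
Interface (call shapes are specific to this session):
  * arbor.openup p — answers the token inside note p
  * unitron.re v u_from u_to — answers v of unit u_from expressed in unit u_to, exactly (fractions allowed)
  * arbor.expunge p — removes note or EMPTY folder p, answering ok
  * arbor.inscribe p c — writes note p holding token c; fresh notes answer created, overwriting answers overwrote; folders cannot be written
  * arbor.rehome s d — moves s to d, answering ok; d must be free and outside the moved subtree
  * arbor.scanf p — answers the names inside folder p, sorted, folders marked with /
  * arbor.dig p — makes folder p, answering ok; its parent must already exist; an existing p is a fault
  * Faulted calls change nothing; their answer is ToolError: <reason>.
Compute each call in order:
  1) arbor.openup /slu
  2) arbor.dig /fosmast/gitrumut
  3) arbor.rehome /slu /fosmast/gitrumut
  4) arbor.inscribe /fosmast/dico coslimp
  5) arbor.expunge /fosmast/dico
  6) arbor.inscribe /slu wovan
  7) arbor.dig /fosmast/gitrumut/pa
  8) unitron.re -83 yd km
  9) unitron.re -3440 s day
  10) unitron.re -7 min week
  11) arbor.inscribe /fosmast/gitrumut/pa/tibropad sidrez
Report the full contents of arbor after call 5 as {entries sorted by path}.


I use openup on p: /slu, and see snoli.
Then dig on p: /fosmast/gitrumut, — result: ok.
Then rehome on s: /slu, d: /fosmast/gitrumut, → ToolError: exists.
Then inscribe on p: /fosmast/dico, c: coslimp: created.
Now I run expunge on p: /fosmast/dico: ok.
Now I run inscribe on p: /slu, c: wovan, — result: overwrote.
Invoking dig on p: /fosmast/gitrumut/pa, → ok.
Next I call re on v: -83, u_from: yd, u_to: km, yielding -94869/1250000.
Then re on v: -3440, u_from: s, u_to: day, and observe -43/1080.
I invoke re on v: -7, u_from: min, u_to: week, and get -1/1440.
Invoking inscribe on p: /fosmast/gitrumut/pa/tibropad, c: sidrez, → created.

Answer: {fosmast/, fosmast/gitrumut/, slu=snoli}


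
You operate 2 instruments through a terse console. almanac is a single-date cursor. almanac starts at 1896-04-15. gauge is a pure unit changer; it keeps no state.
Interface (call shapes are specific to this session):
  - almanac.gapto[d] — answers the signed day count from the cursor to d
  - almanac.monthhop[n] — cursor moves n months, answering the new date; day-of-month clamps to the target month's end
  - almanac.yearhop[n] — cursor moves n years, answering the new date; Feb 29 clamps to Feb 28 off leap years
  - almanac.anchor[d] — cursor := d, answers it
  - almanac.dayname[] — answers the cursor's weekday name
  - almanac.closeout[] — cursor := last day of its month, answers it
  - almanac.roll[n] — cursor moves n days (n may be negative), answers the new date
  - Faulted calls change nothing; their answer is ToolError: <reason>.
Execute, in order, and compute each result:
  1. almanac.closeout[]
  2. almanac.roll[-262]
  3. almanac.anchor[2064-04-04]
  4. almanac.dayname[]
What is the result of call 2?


Answer: 1895-08-12

Derivation:
I call almanac.closeout, and observe 1896-04-30.
Calling almanac.roll passing n=-262, and see 1895-08-12.
Using almanac.anchor passing d=2064-04-04, — result: 2064-04-04.
I use almanac.dayname, — result: Friday.


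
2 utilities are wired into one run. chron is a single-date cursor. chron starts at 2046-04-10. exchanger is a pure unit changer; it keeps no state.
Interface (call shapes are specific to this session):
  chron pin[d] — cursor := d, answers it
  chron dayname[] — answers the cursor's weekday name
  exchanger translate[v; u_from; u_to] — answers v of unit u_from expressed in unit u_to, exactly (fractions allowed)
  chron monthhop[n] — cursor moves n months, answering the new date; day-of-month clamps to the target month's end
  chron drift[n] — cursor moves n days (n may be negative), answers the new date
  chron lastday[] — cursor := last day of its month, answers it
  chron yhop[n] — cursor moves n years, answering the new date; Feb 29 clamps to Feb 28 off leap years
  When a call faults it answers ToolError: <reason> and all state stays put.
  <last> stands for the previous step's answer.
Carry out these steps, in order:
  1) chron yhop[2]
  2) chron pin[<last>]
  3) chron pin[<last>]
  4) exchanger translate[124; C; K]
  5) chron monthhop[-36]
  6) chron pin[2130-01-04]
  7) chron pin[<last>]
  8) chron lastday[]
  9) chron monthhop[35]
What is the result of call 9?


>> chron yhop(n=2)
<< 2048-04-10
>> chron pin(d=<last>)
<< 2048-04-10
>> chron pin(d=<last>)
<< 2048-04-10
>> exchanger translate(v=124, u_from=C, u_to=K)
<< 7943/20
>> chron monthhop(n=-36)
<< 2045-04-10
>> chron pin(d=2130-01-04)
<< 2130-01-04
>> chron pin(d=<last>)
<< 2130-01-04
>> chron lastday()
<< 2130-01-31
>> chron monthhop(n=35)
<< 2132-12-31

Answer: 2132-12-31


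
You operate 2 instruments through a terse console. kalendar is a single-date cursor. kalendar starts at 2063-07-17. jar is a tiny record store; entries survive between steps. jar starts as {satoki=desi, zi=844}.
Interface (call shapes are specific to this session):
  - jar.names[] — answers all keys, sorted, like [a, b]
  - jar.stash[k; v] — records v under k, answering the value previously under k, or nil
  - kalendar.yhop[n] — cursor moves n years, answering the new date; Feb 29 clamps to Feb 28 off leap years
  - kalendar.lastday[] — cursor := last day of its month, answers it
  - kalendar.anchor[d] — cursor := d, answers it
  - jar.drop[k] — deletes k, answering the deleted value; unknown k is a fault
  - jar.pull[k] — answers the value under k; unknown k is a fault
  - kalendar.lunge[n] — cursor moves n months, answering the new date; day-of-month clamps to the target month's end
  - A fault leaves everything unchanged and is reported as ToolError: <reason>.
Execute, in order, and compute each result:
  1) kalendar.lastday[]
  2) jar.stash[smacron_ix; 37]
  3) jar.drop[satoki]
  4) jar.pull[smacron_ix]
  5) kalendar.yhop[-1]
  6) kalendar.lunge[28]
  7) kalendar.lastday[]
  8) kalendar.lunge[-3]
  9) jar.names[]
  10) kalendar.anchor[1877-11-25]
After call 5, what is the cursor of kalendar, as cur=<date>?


I run lastday, yielding 2063-07-31.
Invoking stash with smacron_ix, 37, and see nil.
I use drop with satoki, and observe desi.
I use pull with smacron_ix, and get 37.
I call yhop with -1, which returns 2062-07-31.
Using lunge with 28, giving 2064-11-30.
I call lastday, and get 2064-11-30.
Invoking lunge with -3, yielding 2064-08-30.
I call names, and get [smacron_ix, zi].
I run anchor with 1877-11-25, and observe 1877-11-25.

Answer: cur=2062-07-31


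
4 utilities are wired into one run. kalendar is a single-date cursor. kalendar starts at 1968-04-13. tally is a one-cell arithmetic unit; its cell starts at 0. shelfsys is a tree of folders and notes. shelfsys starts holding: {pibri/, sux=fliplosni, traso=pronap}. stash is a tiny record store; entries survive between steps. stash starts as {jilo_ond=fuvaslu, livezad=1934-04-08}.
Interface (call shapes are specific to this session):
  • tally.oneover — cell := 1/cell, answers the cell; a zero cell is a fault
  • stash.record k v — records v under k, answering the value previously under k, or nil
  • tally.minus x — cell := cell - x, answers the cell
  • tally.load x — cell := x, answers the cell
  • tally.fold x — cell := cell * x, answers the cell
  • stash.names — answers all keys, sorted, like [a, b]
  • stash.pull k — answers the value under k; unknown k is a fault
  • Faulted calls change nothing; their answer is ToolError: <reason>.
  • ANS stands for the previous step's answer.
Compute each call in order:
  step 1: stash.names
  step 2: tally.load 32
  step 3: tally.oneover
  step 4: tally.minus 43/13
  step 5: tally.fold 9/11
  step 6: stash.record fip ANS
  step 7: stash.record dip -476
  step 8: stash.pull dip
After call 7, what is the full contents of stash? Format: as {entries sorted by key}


Answer: {dip=-476, fip=-12267/4576, jilo_ond=fuvaslu, livezad=1934-04-08}

Derivation:
==> names()
<== [jilo_ond, livezad]
==> load(x: 32)
<== 32
==> oneover()
<== 1/32
==> minus(x: 43/13)
<== -1363/416
==> fold(x: 9/11)
<== -12267/4576
==> record(k: fip, v: ANS)
<== nil
==> record(k: dip, v: -476)
<== nil
==> pull(k: dip)
<== -476


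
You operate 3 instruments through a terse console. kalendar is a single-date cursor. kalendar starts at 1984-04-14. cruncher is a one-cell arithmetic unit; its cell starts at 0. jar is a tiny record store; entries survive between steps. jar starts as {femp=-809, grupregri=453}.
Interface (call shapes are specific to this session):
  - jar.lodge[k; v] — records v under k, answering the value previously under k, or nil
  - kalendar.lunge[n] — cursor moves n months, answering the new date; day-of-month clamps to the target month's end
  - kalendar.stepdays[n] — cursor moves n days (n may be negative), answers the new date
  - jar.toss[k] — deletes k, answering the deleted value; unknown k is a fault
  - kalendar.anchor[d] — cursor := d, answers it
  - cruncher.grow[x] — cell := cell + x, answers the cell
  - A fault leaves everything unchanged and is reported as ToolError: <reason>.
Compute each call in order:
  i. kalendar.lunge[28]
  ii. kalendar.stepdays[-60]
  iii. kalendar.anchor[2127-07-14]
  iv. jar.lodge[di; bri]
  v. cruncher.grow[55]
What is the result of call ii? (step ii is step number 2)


Step: kalendar.lunge[n='28']
Result: 1986-08-14
Step: kalendar.stepdays[n='-60']
Result: 1986-06-15
Step: kalendar.anchor[d='2127-07-14']
Result: 2127-07-14
Step: jar.lodge[k='di'; v='bri']
Result: nil
Step: cruncher.grow[x='55']
Result: 55

Answer: 1986-06-15


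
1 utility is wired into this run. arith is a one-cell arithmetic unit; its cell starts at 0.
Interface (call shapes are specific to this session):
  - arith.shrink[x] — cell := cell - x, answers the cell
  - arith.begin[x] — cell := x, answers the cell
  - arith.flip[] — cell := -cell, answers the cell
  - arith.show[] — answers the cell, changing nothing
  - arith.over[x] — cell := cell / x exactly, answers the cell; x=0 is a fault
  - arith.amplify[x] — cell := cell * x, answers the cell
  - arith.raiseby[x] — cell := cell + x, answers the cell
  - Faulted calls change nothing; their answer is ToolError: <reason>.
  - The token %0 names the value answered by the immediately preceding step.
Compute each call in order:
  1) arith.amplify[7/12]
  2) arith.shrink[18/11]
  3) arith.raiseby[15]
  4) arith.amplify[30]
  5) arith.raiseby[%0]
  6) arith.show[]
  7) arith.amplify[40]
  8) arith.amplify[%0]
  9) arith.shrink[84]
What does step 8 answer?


Answer: 124467840000/121

Derivation:
# arith.amplify(x='7/12') => 0
# arith.shrink(x='18/11') => -18/11
# arith.raiseby(x='15') => 147/11
# arith.amplify(x='30') => 4410/11
# arith.raiseby(x='%0') => 8820/11
# arith.show() => 8820/11
# arith.amplify(x='40') => 352800/11
# arith.amplify(x='%0') => 124467840000/121
# arith.shrink(x='84') => 124467829836/121


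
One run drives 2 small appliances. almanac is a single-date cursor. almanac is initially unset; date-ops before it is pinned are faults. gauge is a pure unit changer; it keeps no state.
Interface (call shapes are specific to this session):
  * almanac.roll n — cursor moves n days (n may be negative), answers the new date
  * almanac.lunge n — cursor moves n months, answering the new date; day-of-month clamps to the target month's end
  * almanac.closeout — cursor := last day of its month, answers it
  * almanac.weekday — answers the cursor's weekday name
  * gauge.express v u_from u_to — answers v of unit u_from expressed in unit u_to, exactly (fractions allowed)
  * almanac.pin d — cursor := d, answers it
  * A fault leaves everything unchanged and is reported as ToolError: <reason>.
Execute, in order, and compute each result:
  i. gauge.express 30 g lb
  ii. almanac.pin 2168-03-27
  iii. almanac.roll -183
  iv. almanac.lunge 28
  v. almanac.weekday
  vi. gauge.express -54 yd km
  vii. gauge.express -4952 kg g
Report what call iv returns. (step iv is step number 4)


# 1. gauge.express(v='30', u_from='g', u_to='lb') == 3000000/45359237
# 2. almanac.pin(d='2168-03-27') == 2168-03-27
# 3. almanac.roll(n='-183') == 2167-09-26
# 4. almanac.lunge(n='28') == 2170-01-26
# 5. almanac.weekday() == Friday
# 6. gauge.express(v='-54', u_from='yd', u_to='km') == -30861/625000
# 7. gauge.express(v='-4952', u_from='kg', u_to='g') == -4952000

Answer: 2170-01-26


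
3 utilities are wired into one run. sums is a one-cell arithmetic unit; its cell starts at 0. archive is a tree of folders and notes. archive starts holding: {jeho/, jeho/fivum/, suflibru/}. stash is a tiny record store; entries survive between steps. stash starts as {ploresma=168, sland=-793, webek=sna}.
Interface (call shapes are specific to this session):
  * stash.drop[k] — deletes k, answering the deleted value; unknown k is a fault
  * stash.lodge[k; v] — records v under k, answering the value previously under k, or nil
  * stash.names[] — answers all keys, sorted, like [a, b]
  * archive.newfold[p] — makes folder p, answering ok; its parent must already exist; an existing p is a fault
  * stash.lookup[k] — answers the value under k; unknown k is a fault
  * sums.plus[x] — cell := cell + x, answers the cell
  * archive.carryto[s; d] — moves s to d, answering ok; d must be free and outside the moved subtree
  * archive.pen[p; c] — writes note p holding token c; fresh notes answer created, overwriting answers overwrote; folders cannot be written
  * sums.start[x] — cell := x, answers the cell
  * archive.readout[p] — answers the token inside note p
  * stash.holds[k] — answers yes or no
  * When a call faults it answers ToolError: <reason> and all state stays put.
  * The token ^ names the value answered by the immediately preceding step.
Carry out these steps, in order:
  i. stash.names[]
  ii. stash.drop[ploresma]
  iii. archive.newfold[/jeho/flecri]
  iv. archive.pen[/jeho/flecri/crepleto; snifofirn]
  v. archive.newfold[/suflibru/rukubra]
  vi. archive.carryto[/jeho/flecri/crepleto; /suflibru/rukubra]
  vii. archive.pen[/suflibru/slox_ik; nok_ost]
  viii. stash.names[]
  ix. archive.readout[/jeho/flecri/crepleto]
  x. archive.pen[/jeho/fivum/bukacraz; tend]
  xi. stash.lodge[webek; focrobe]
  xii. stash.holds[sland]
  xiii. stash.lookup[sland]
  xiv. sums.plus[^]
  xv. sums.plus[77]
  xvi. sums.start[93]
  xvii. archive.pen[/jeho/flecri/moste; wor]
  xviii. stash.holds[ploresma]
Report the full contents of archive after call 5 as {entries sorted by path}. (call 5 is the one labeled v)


>> stash.names()
<< [ploresma, sland, webek]
>> stash.drop(k='ploresma')
<< 168
>> archive.newfold(p='/jeho/flecri')
<< ok
>> archive.pen(p='/jeho/flecri/crepleto', c='snifofirn')
<< created
>> archive.newfold(p='/suflibru/rukubra')
<< ok
>> archive.carryto(s='/jeho/flecri/crepleto', d='/suflibru/rukubra')
<< ToolError: exists
>> archive.pen(p='/suflibru/slox_ik', c='nok_ost')
<< created
>> stash.names()
<< [sland, webek]
>> archive.readout(p='/jeho/flecri/crepleto')
<< snifofirn
>> archive.pen(p='/jeho/fivum/bukacraz', c='tend')
<< created
>> stash.lodge(k='webek', v='focrobe')
<< sna
>> stash.holds(k='sland')
<< yes
>> stash.lookup(k='sland')
<< -793
>> sums.plus(x='^')
<< -793
>> sums.plus(x='77')
<< -716
>> sums.start(x='93')
<< 93
>> archive.pen(p='/jeho/flecri/moste', c='wor')
<< created
>> stash.holds(k='ploresma')
<< no

Answer: {jeho/, jeho/fivum/, jeho/flecri/, jeho/flecri/crepleto=snifofirn, suflibru/, suflibru/rukubra/}


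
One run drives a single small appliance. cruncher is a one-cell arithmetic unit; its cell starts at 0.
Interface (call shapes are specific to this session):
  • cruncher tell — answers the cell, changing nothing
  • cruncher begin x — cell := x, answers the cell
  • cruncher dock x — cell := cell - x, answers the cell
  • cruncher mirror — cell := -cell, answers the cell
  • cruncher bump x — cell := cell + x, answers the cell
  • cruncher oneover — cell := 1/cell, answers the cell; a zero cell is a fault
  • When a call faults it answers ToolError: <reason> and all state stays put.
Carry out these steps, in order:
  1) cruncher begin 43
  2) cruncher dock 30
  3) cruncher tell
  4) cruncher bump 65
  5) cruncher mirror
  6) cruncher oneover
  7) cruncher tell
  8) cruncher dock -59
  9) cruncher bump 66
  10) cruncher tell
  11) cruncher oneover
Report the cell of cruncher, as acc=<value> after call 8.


>> cruncher begin(x: 43)
<< 43
>> cruncher dock(x: 30)
<< 13
>> cruncher tell()
<< 13
>> cruncher bump(x: 65)
<< 78
>> cruncher mirror()
<< -78
>> cruncher oneover()
<< -1/78
>> cruncher tell()
<< -1/78
>> cruncher dock(x: -59)
<< 4601/78
>> cruncher bump(x: 66)
<< 9749/78
>> cruncher tell()
<< 9749/78
>> cruncher oneover()
<< 78/9749

Answer: acc=4601/78


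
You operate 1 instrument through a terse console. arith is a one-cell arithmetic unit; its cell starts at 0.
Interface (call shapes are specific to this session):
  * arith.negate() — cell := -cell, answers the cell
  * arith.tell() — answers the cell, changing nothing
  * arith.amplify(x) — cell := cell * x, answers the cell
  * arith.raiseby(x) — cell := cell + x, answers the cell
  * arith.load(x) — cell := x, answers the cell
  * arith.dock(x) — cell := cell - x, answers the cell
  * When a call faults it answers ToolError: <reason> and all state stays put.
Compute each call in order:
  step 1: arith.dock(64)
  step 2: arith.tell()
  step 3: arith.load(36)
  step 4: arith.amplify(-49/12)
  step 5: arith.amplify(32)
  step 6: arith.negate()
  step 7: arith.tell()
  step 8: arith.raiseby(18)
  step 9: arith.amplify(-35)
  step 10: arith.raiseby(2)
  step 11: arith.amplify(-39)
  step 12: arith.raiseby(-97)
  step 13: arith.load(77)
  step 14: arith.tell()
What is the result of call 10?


Step: arith.dock[x='64']
Result: -64
Step: arith.tell[]
Result: -64
Step: arith.load[x='36']
Result: 36
Step: arith.amplify[x='-49/12']
Result: -147
Step: arith.amplify[x='32']
Result: -4704
Step: arith.negate[]
Result: 4704
Step: arith.tell[]
Result: 4704
Step: arith.raiseby[x='18']
Result: 4722
Step: arith.amplify[x='-35']
Result: -165270
Step: arith.raiseby[x='2']
Result: -165268
Step: arith.amplify[x='-39']
Result: 6445452
Step: arith.raiseby[x='-97']
Result: 6445355
Step: arith.load[x='77']
Result: 77
Step: arith.tell[]
Result: 77

Answer: -165268


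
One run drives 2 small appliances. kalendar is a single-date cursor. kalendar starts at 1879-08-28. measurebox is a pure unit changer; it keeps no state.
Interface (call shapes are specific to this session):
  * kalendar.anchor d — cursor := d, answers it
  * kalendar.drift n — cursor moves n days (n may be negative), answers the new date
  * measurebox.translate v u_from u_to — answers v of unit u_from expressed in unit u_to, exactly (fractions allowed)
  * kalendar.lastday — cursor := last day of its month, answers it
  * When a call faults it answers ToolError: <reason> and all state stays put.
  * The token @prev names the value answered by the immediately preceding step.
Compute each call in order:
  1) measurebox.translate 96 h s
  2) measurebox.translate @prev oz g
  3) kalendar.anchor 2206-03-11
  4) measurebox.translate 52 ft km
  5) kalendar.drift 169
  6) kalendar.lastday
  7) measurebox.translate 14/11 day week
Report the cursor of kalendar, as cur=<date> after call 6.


Answer: cur=2206-08-31

Derivation:
% measurebox.translate v: 96 u_from: h u_to: s
= 345600
% measurebox.translate v: @prev u_from: oz u_to: g
= 1224699399/125
% kalendar.anchor d: 2206-03-11
= 2206-03-11
% measurebox.translate v: 52 u_from: ft u_to: km
= 4953/312500
% kalendar.drift n: 169
= 2206-08-27
% kalendar.lastday
= 2206-08-31
% measurebox.translate v: 14/11 u_from: day u_to: week
= 2/11


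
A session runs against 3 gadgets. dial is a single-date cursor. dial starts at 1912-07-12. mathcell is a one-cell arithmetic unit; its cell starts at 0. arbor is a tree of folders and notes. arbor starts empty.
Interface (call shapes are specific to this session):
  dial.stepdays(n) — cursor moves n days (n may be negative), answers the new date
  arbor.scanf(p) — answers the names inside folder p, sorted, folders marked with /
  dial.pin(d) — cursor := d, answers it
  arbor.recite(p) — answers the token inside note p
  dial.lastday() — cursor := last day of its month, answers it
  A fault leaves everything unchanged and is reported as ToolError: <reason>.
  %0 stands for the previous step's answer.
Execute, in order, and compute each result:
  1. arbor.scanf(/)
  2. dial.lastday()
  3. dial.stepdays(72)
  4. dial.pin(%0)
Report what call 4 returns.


Answer: 1912-10-11

Derivation:
I use scanf using p→/, which returns [].
Using lastday(), which returns 1912-07-31.
I call stepdays using n→72, and see 1912-10-11.
Next I call pin using d→%0, yielding 1912-10-11.


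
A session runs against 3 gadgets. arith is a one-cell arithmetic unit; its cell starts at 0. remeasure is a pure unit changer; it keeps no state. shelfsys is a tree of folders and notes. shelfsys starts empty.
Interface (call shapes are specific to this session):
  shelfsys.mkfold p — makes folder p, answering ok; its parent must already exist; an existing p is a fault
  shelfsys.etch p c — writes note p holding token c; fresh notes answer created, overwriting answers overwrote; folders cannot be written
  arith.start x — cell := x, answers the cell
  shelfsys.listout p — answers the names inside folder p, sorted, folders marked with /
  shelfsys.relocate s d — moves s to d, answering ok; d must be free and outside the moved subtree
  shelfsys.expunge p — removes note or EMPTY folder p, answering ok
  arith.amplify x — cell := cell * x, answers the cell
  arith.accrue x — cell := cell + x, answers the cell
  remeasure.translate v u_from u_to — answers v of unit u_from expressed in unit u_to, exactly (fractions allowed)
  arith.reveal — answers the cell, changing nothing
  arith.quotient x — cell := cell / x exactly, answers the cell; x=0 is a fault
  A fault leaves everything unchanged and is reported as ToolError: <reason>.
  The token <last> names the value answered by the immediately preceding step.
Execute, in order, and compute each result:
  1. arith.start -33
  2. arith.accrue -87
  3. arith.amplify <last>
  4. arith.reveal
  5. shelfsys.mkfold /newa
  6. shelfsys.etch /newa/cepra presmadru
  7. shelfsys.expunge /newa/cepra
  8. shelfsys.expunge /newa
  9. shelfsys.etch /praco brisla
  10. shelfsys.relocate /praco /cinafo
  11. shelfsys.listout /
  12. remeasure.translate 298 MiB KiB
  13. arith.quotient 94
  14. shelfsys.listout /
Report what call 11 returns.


Answer: [cinafo]

Derivation:
Next I call arith.start using -33, and see -33.
I call arith.accrue using -87, and get -120.
Then arith.amplify using <last>, — result: 14400.
Now I run arith.reveal, — result: 14400.
Then shelfsys.mkfold using /newa: ok.
Using shelfsys.etch using /newa/cepra, presmadru, and observe created.
I invoke shelfsys.expunge using /newa/cepra: ok.
I call shelfsys.expunge using /newa: ok.
I invoke shelfsys.etch using /praco, brisla, → created.
I call shelfsys.relocate using /praco, /cinafo, giving ok.
I run shelfsys.listout using /, which returns [cinafo].
Invoking remeasure.translate using 298, MiB, KiB, which returns 305152.
I call arith.quotient using 94, and get 7200/47.
I try shelfsys.listout using /, and see [cinafo].
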